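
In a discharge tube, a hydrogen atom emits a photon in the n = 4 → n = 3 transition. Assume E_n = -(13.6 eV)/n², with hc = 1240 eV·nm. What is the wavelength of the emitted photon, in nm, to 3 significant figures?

1880 nm

ΔE = 13.60 × (1/3² − 1/4²) = 13.60 × 0.04861 = 0.6611 eV.
λ = hc/ΔE = 1240 / 0.6611 = 1880 nm.
This line belongs to the Paschen series.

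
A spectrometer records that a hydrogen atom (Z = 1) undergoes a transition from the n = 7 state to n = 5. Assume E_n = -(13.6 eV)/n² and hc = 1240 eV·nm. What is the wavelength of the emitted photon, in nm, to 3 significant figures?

ΔE = 13.60 × (1/5² − 1/7²) = 13.60 × 0.01959 = 0.2664 eV.
λ = hc/ΔE = 1240 / 0.2664 = 4650 nm.
This line belongs to the Pfund series.

4650 nm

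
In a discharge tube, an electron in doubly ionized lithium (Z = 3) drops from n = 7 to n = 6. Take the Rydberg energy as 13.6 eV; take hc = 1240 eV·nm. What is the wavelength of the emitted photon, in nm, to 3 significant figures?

For Z = 3 the level energies scale as Z², so the effective Rydberg energy is 13.6 × 9 = 122.4 eV.
ΔE = 122.4 × (1/6² − 1/7²) = 122.4 × 0.007370 = 0.9020 eV.
λ = hc/ΔE = 1240 / 0.9020 = 1370 nm.

1370 nm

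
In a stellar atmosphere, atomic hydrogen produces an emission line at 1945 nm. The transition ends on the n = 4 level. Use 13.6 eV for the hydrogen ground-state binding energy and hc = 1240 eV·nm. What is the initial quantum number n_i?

n_i = 8

The photon energy is ΔE = hc/λ = 1240 / 1945 = 0.6375 eV.
With Z = 1, ΔE = 13.60 × (1/n_f² − 1/n_i²), so 1/n_f² − 1/n_i² = 0.04688.
With n_f = 4: 1/n_i² = 1/16 − 0.04688 = 0.01562, so n_i ≈ 8.00.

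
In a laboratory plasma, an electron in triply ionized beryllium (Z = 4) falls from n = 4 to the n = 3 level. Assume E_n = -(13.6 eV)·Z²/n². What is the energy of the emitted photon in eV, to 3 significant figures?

10.6 eV

The Bohr energies scale as Z², so for Z = 4: E_n = −217.6/n² eV.
E_4 = −217.6/16 = −13.60 eV and E_3 = −217.6/9 = −24.18 eV.
The photon energy is |E_4 − E_3| = 10.6 eV.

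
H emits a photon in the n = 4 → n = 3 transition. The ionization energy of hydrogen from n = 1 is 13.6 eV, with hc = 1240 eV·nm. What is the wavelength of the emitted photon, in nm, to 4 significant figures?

ΔE = 13.60 × (1/3² − 1/4²) = 13.60 × 0.04861 = 0.6611 eV.
λ = hc/ΔE = 1240 / 0.6611 = 1876 nm.

1876 nm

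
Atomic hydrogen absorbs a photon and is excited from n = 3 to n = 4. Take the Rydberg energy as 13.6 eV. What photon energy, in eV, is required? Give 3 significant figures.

0.661 eV

E_4 = −13.60/16 = −0.8500 eV and E_3 = −13.60/9 = −1.511 eV.
The photon energy is |E_4 − E_3| = 0.661 eV.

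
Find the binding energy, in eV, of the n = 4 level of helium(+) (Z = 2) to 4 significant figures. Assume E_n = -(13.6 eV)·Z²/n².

3.400 eV

E_n = −13.6 Z²/n² = −54.40/n² eV for Z = 2.
E_4 = −54.40/16 = −3.400 eV, so ionization (to E = 0) requires 3.400 eV.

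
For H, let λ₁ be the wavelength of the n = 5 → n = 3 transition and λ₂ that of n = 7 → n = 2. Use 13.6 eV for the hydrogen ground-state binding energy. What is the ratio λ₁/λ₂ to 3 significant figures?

λ ∝ 1/ΔE ∝ 1/(1/n_f² − 1/n_i²), and the Z² and hc factors cancel in the ratio.
λ₁/λ₂ = (1/2² − 1/7²)/(1/3² − 1/5²) = 0.2296/0.07111 = 3.23.

3.23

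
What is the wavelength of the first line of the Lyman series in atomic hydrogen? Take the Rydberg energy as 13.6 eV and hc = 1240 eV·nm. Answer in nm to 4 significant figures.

121.6 nm

The Lyman series terminates on n_f = 1; the first line has n_i = 1+1 = 2.
ΔE = 13.60 × (1/1² − 1/2²) = 10.20 eV.
λ = 1240 / 10.20 = 121.6 nm.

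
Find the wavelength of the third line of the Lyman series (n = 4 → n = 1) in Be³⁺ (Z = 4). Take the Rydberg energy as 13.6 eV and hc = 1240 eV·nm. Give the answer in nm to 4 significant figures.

The Lyman series terminates on n_f = 1; the third line has n_i = 1+3 = 4.
ΔE = 217.6 × (1/1² − 1/4²) = 204.0 eV.
λ = 1240 / 204.0 = 6.078 nm.

6.078 nm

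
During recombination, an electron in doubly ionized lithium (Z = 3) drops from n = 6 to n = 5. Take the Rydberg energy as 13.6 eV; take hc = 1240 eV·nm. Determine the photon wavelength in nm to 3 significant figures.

829 nm

For Z = 3 the level energies scale as Z², so the effective Rydberg energy is 13.6 × 9 = 122.4 eV.
ΔE = 122.4 × (1/5² − 1/6²) = 122.4 × 0.01222 = 1.496 eV.
λ = hc/ΔE = 1240 / 1.496 = 829 nm.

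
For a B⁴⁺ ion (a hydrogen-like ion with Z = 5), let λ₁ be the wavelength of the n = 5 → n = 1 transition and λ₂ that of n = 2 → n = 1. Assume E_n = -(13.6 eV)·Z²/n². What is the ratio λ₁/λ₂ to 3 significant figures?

0.781

λ ∝ 1/ΔE ∝ 1/(1/n_f² − 1/n_i²), and the Z² and hc factors cancel in the ratio.
λ₁/λ₂ = (1/1² − 1/2²)/(1/1² − 1/5²) = 0.7500/0.9600 = 0.781.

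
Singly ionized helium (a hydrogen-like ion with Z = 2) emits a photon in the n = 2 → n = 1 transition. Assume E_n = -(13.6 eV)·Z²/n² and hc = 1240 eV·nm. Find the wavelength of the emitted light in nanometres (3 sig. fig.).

For Z = 2 the level energies scale as Z², so the effective Rydberg energy is 13.6 × 4 = 54.40 eV.
ΔE = 54.40 × (1/1² − 1/2²) = 54.40 × 0.7500 = 40.80 eV.
λ = hc/ΔE = 1240 / 40.80 = 30.4 nm.

30.4 nm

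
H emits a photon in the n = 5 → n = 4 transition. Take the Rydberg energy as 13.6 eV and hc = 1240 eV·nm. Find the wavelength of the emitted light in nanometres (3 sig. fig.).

ΔE = 13.60 × (1/4² − 1/5²) = 13.60 × 0.02250 = 0.3060 eV.
λ = hc/ΔE = 1240 / 0.3060 = 4050 nm.

4050 nm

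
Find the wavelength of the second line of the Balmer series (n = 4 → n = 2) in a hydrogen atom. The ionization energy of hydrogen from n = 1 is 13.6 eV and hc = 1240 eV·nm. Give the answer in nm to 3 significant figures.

The Balmer series terminates on n_f = 2; the second line has n_i = 2+2 = 4.
ΔE = 13.60 × (1/2² − 1/4²) = 2.550 eV.
λ = 1240 / 2.550 = 486 nm.

486 nm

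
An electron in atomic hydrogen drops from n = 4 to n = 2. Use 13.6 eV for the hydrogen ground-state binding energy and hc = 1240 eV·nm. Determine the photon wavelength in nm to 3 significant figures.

486 nm

ΔE = 13.60 × (1/2² − 1/4²) = 13.60 × 0.1875 = 2.550 eV.
λ = hc/ΔE = 1240 / 2.550 = 486 nm.
This line belongs to the Balmer series.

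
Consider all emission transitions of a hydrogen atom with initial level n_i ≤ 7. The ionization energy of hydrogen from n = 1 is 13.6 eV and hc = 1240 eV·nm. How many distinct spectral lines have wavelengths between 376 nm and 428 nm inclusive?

Enumerate all n_i → n_f pairs with 1 ≤ n_f < n_i ≤ 7 and compute λ = 1240 / [13.6·1·(1/n_f² − 1/n_i²)].
Lines falling in [376, 428] nm: 7→2 (397.1 nm), 6→2 (410.3 nm).

2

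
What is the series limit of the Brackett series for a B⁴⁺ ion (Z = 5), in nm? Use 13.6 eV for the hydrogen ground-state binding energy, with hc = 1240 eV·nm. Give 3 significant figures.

58.4 nm

The Brackett series has lower level n_f = 4; the series limit corresponds to n_i → ∞.
ΔE_max = 13.6 × 25 / 4² = 21.25 eV.
λ_min = 1240 / 21.25 = 58.4 nm.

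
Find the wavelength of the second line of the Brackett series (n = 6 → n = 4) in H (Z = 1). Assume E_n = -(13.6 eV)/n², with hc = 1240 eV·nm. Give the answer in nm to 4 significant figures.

2626 nm

The Brackett series terminates on n_f = 4; the second line has n_i = 4+2 = 6.
ΔE = 13.60 × (1/4² − 1/6²) = 0.4722 eV.
λ = 1240 / 0.4722 = 2626 nm.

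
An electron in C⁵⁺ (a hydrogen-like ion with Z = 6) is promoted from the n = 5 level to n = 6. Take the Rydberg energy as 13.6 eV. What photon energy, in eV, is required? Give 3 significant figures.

5.98 eV

The Bohr energies scale as Z², so for Z = 6: E_n = −489.6/n² eV.
E_6 = −489.6/36 = −13.60 eV and E_5 = −489.6/25 = −19.58 eV.
The photon energy is |E_6 − E_5| = 5.98 eV.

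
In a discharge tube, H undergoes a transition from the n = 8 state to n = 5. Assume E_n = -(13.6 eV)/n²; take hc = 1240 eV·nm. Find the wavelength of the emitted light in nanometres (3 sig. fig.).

ΔE = 13.60 × (1/5² − 1/8²) = 13.60 × 0.02438 = 0.3315 eV.
λ = hc/ΔE = 1240 / 0.3315 = 3740 nm.
This line belongs to the Pfund series.

3740 nm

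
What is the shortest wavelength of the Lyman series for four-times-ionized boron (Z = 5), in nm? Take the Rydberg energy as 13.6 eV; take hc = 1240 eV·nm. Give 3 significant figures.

The Lyman series has lower level n_f = 1; the series limit corresponds to n_i → ∞.
ΔE_max = 13.6 × 25 / 1² = 340.0 eV.
λ_min = 1240 / 340.0 = 3.65 nm.

3.65 nm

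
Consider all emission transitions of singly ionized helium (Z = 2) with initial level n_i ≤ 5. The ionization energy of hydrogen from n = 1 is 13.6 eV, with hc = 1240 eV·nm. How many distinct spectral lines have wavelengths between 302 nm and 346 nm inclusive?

Enumerate all n_i → n_f pairs with 1 ≤ n_f < n_i ≤ 5 and compute λ = 1240 / [13.6·4·(1/n_f² − 1/n_i²)].
Lines falling in [302, 346] nm: 5→3 (320.5 nm).

1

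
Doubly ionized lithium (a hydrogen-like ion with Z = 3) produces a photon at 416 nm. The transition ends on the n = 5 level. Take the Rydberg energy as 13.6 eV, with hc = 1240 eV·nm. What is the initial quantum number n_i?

The photon energy is ΔE = hc/λ = 1240 / 416 = 2.981 eV.
With Z = 3, ΔE = 122.4 × (1/n_f² − 1/n_i²), so 1/n_f² − 1/n_i² = 0.02435.
With n_f = 5: 1/n_i² = 1/25 − 0.02435 = 0.01565, so n_i ≈ 7.99.

n_i = 8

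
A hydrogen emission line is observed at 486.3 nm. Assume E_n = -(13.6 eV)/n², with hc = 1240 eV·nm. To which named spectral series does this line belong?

Balmer

ΔE = 1240/486.3 = 2.550 eV.
This matches 13.6 × (1/2² − 1/4²), so n_f = 2: the Balmer series.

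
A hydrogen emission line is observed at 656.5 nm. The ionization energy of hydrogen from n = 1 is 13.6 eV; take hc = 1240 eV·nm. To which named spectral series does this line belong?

Balmer

ΔE = 1240/656.5 = 1.889 eV.
This matches 13.6 × (1/2² − 1/3²), so n_f = 2: the Balmer series.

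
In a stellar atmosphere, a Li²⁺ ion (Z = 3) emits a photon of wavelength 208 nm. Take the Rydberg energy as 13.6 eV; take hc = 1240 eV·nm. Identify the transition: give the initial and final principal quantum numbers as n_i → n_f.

n_i = 4, n_f = 3

The photon energy is ΔE = hc/λ = 1240 / 208 = 5.962 eV.
With Z = 3, ΔE = 122.4 × (1/n_f² − 1/n_i²), so 1/n_f² − 1/n_i² = 0.04871.
Trying n_f = 3 gives 1/n_i² = 0.06241, i.e. n_i ≈ 4; this pair matches.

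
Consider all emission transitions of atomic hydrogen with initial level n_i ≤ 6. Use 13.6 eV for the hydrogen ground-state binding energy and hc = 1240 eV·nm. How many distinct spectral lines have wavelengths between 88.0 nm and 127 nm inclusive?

Enumerate all n_i → n_f pairs with 1 ≤ n_f < n_i ≤ 6 and compute λ = 1240 / [13.6·1·(1/n_f² − 1/n_i²)].
Lines falling in [88.0, 127] nm: 6→1 (93.78 nm), 5→1 (94.98 nm), 4→1 (97.25 nm), 3→1 (102.6 nm), 2→1 (121.6 nm).

5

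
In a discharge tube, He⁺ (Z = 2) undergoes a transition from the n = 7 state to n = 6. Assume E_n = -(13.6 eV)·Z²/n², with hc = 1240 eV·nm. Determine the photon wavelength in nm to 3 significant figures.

3090 nm

For Z = 2 the level energies scale as Z², so the effective Rydberg energy is 13.6 × 4 = 54.40 eV.
ΔE = 54.40 × (1/6² − 1/7²) = 54.40 × 0.007370 = 0.4009 eV.
λ = hc/ΔE = 1240 / 0.4009 = 3090 nm.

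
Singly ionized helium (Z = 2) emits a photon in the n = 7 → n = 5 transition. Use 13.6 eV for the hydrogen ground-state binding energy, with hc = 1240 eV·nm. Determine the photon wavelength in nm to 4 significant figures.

1163 nm

For Z = 2 the level energies scale as Z², so the effective Rydberg energy is 13.6 × 4 = 54.40 eV.
ΔE = 54.40 × (1/5² − 1/7²) = 54.40 × 0.01959 = 1.066 eV.
λ = hc/ΔE = 1240 / 1.066 = 1163 nm.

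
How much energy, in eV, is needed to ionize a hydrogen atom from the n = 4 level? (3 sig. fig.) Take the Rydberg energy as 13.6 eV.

E_4 = −13.60/16 = −0.850 eV, so ionization (to E = 0) requires 0.850 eV.

0.850 eV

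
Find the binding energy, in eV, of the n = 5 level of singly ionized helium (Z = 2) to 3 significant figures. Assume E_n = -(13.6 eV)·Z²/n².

E_n = −13.6 Z²/n² = −54.40/n² eV for Z = 2.
E_5 = −54.40/25 = −2.18 eV, so ionization (to E = 0) requires 2.18 eV.

2.18 eV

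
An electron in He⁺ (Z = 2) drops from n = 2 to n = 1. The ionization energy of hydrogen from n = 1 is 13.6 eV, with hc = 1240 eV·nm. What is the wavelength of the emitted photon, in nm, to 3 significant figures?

30.4 nm

For Z = 2 the level energies scale as Z², so the effective Rydberg energy is 13.6 × 4 = 54.40 eV.
ΔE = 54.40 × (1/1² − 1/2²) = 54.40 × 0.7500 = 40.80 eV.
λ = hc/ΔE = 1240 / 40.80 = 30.4 nm.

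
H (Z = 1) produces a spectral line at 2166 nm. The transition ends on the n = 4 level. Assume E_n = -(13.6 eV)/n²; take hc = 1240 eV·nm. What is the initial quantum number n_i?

n_i = 7

The photon energy is ΔE = hc/λ = 1240 / 2166 = 0.5725 eV.
With Z = 1, ΔE = 13.60 × (1/n_f² − 1/n_i²), so 1/n_f² − 1/n_i² = 0.04209.
With n_f = 4: 1/n_i² = 1/16 − 0.04209 = 0.02041, so n_i ≈ 7.00.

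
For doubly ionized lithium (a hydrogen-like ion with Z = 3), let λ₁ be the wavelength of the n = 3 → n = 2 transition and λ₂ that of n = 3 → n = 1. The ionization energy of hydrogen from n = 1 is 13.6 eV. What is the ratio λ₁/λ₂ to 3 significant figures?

λ ∝ 1/ΔE ∝ 1/(1/n_f² − 1/n_i²), and the Z² and hc factors cancel in the ratio.
λ₁/λ₂ = (1/1² − 1/3²)/(1/2² − 1/3²) = 0.8889/0.1389 = 6.40.

6.40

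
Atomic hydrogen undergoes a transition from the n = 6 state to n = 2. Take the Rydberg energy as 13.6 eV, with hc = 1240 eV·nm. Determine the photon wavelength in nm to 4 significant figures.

410.3 nm

ΔE = 13.60 × (1/2² − 1/6²) = 13.60 × 0.2222 = 3.022 eV.
λ = hc/ΔE = 1240 / 3.022 = 410.3 nm.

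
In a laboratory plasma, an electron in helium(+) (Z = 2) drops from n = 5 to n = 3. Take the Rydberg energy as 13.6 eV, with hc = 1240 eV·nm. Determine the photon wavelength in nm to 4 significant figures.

For Z = 2 the level energies scale as Z², so the effective Rydberg energy is 13.6 × 4 = 54.40 eV.
ΔE = 54.40 × (1/3² − 1/5²) = 54.40 × 0.07111 = 3.868 eV.
λ = hc/ΔE = 1240 / 3.868 = 320.5 nm.

320.5 nm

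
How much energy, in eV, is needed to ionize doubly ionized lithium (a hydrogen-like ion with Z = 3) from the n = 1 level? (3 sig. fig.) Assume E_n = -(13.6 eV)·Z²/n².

122 eV

E_n = −13.6 Z²/n² = −122.4/n² eV for Z = 3.
E_1 = −122.4/1 = −122 eV, so ionization (to E = 0) requires 122 eV.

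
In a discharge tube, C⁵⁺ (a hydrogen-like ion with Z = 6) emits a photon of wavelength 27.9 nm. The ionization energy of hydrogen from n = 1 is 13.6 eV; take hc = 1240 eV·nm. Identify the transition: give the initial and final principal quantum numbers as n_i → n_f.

n_i = 7, n_f = 3

The photon energy is ΔE = hc/λ = 1240 / 27.9 = 44.44 eV.
With Z = 6, ΔE = 489.6 × (1/n_f² − 1/n_i²), so 1/n_f² − 1/n_i² = 0.09078.
Trying n_f = 3 gives 1/n_i² = 0.02033, i.e. n_i ≈ 7; this pair matches.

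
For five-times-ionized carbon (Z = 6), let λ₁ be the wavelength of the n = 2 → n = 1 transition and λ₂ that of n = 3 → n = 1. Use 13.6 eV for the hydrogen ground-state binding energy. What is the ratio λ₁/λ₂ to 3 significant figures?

λ ∝ 1/ΔE ∝ 1/(1/n_f² − 1/n_i²), and the Z² and hc factors cancel in the ratio.
λ₁/λ₂ = (1/1² − 1/3²)/(1/1² − 1/2²) = 0.8889/0.7500 = 1.19.

1.19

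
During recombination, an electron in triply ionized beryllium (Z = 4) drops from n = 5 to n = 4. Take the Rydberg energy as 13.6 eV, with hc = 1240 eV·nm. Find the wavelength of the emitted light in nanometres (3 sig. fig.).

253 nm

For Z = 4 the level energies scale as Z², so the effective Rydberg energy is 13.6 × 16 = 217.6 eV.
ΔE = 217.6 × (1/4² − 1/5²) = 217.6 × 0.02250 = 4.896 eV.
λ = hc/ΔE = 1240 / 4.896 = 253 nm.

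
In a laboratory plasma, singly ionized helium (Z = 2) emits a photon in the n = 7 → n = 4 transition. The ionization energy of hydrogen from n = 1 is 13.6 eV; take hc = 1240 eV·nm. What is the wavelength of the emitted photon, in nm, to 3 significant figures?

For Z = 2 the level energies scale as Z², so the effective Rydberg energy is 13.6 × 4 = 54.40 eV.
ΔE = 54.40 × (1/4² − 1/7²) = 54.40 × 0.04209 = 2.290 eV.
λ = hc/ΔE = 1240 / 2.290 = 542 nm.

542 nm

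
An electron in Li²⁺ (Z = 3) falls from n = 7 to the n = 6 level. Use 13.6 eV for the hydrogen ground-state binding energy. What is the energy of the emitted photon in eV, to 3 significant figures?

0.902 eV

The Bohr energies scale as Z², so for Z = 3: E_n = −122.4/n² eV.
E_7 = −122.4/49 = −2.498 eV and E_6 = −122.4/36 = −3.400 eV.
The photon energy is |E_7 − E_6| = 0.902 eV.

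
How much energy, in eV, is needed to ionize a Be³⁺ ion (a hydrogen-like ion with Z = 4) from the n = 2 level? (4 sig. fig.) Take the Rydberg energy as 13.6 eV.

E_n = −13.6 Z²/n² = −217.6/n² eV for Z = 4.
E_2 = −217.6/4 = −54.40 eV, so ionization (to E = 0) requires 54.40 eV.

54.40 eV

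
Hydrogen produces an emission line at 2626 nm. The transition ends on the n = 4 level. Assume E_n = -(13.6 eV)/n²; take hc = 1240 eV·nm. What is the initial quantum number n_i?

n_i = 6

The photon energy is ΔE = hc/λ = 1240 / 2626 = 0.4722 eV.
With Z = 1, ΔE = 13.60 × (1/n_f² − 1/n_i²), so 1/n_f² − 1/n_i² = 0.03472.
With n_f = 4: 1/n_i² = 1/16 − 0.03472 = 0.02778, so n_i ≈ 6.00.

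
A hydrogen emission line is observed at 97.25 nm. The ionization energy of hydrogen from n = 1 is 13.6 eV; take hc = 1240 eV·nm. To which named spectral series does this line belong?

Lyman

ΔE = 1240/97.25 = 12.75 eV.
This matches 13.6 × (1/1² − 1/4²), so n_f = 1: the Lyman series.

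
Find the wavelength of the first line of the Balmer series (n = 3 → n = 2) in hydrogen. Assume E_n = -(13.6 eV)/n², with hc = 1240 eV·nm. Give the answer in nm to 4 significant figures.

656.5 nm

The Balmer series terminates on n_f = 2; the first line has n_i = 2+1 = 3.
ΔE = 13.60 × (1/2² − 1/3²) = 1.889 eV.
λ = 1240 / 1.889 = 656.5 nm.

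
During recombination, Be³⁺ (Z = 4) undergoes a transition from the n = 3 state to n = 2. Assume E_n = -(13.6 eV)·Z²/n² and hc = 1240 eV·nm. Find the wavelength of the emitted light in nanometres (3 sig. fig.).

41.0 nm

For Z = 4 the level energies scale as Z², so the effective Rydberg energy is 13.6 × 16 = 217.6 eV.
ΔE = 217.6 × (1/2² − 1/3²) = 217.6 × 0.1389 = 30.22 eV.
λ = hc/ΔE = 1240 / 30.22 = 41.0 nm.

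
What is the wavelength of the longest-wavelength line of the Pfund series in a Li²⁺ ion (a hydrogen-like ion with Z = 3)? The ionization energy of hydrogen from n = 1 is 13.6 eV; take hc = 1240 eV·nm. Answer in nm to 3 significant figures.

The Pfund series terminates on n_f = 5; the first line has n_i = 5+1 = 6.
ΔE = 122.4 × (1/5² − 1/6²) = 1.496 eV.
λ = 1240 / 1.496 = 829 nm.

829 nm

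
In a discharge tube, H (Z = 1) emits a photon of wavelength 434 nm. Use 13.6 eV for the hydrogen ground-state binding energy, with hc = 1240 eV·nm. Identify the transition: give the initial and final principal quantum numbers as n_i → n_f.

The photon energy is ΔE = hc/λ = 1240 / 434 = 2.857 eV.
With Z = 1, ΔE = 13.60 × (1/n_f² − 1/n_i²), so 1/n_f² − 1/n_i² = 0.2101.
Trying n_f = 2 gives 1/n_i² = 0.03992, i.e. n_i ≈ 5; this pair matches.

n_i = 5, n_f = 2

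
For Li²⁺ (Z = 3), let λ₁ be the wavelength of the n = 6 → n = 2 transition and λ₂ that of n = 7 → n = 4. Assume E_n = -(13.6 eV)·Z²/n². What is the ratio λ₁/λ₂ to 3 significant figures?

λ ∝ 1/ΔE ∝ 1/(1/n_f² − 1/n_i²), and the Z² and hc factors cancel in the ratio.
λ₁/λ₂ = (1/4² − 1/7²)/(1/2² − 1/6²) = 0.04209/0.2222 = 0.189.

0.189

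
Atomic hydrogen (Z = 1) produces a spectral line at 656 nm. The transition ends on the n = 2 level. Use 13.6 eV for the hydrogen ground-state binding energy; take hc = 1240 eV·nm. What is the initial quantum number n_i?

The photon energy is ΔE = hc/λ = 1240 / 656 = 1.890 eV.
With Z = 1, ΔE = 13.60 × (1/n_f² − 1/n_i²), so 1/n_f² − 1/n_i² = 0.1390.
With n_f = 2: 1/n_i² = 1/4 − 0.1390 = 0.1110, so n_i ≈ 3.00.

n_i = 3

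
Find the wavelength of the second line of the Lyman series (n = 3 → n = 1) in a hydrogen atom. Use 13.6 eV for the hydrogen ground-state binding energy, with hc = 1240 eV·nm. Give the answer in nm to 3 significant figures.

103 nm

The Lyman series terminates on n_f = 1; the second line has n_i = 1+2 = 3.
ΔE = 13.60 × (1/1² − 1/3²) = 12.09 eV.
λ = 1240 / 12.09 = 103 nm.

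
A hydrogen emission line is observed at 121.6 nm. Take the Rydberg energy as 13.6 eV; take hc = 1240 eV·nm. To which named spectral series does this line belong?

ΔE = 1240/121.6 = 10.20 eV.
This matches 13.6 × (1/1² − 1/2²), so n_f = 1: the Lyman series.

Lyman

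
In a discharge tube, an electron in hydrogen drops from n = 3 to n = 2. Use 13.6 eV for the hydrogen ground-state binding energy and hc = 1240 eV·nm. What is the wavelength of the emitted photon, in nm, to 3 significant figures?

ΔE = 13.60 × (1/2² − 1/3²) = 13.60 × 0.1389 = 1.889 eV.
λ = hc/ΔE = 1240 / 1.889 = 656 nm.

656 nm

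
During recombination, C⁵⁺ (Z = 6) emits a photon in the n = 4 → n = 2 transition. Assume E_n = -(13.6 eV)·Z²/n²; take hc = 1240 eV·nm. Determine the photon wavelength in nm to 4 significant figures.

13.51 nm

For Z = 6 the level energies scale as Z², so the effective Rydberg energy is 13.6 × 36 = 489.6 eV.
ΔE = 489.6 × (1/2² − 1/4²) = 489.6 × 0.1875 = 91.80 eV.
λ = hc/ΔE = 1240 / 91.80 = 13.51 nm.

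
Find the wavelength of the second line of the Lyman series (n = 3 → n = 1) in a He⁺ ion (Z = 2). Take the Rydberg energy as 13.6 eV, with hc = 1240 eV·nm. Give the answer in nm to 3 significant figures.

25.6 nm

The Lyman series terminates on n_f = 1; the second line has n_i = 1+2 = 3.
ΔE = 54.40 × (1/1² − 1/3²) = 48.36 eV.
λ = 1240 / 48.36 = 25.6 nm.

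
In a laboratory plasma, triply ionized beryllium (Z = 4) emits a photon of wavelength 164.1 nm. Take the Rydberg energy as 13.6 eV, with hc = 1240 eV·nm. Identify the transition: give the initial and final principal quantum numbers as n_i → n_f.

The photon energy is ΔE = hc/λ = 1240 / 164.1 = 7.556 eV.
With Z = 4, ΔE = 217.6 × (1/n_f² − 1/n_i²), so 1/n_f² − 1/n_i² = 0.03473.
Trying n_f = 4 gives 1/n_i² = 0.02777, i.e. n_i ≈ 6; this pair matches.

n_i = 6, n_f = 4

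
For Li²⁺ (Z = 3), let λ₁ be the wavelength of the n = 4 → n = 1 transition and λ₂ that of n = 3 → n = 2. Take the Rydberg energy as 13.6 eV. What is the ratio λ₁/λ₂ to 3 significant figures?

λ ∝ 1/ΔE ∝ 1/(1/n_f² − 1/n_i²), and the Z² and hc factors cancel in the ratio.
λ₁/λ₂ = (1/2² − 1/3²)/(1/1² − 1/4²) = 0.1389/0.9375 = 0.148.

0.148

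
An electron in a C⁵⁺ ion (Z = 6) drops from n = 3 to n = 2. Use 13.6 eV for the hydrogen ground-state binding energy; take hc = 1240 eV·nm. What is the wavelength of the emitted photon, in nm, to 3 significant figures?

For Z = 6 the level energies scale as Z², so the effective Rydberg energy is 13.6 × 36 = 489.6 eV.
ΔE = 489.6 × (1/2² − 1/3²) = 489.6 × 0.1389 = 68.00 eV.
λ = hc/ΔE = 1240 / 68.00 = 18.2 nm.

18.2 nm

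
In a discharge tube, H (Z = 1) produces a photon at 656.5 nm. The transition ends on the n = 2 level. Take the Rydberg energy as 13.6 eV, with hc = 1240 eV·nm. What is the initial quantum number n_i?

n_i = 3

The photon energy is ΔE = hc/λ = 1240 / 656.5 = 1.889 eV.
With Z = 1, ΔE = 13.60 × (1/n_f² − 1/n_i²), so 1/n_f² − 1/n_i² = 0.1389.
With n_f = 2: 1/n_i² = 1/4 − 0.1389 = 0.1111, so n_i ≈ 3.00.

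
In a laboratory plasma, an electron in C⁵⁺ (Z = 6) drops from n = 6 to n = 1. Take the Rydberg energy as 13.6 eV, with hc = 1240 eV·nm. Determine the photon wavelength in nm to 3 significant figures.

2.61 nm

For Z = 6 the level energies scale as Z², so the effective Rydberg energy is 13.6 × 36 = 489.6 eV.
ΔE = 489.6 × (1/1² − 1/6²) = 489.6 × 0.9722 = 476.0 eV.
λ = hc/ΔE = 1240 / 476.0 = 2.61 nm.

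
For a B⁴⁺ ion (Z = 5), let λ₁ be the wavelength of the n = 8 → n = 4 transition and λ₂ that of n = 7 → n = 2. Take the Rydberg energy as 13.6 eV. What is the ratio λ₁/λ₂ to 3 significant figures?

4.90

λ ∝ 1/ΔE ∝ 1/(1/n_f² − 1/n_i²), and the Z² and hc factors cancel in the ratio.
λ₁/λ₂ = (1/2² − 1/7²)/(1/4² − 1/8²) = 0.2296/0.04688 = 4.90.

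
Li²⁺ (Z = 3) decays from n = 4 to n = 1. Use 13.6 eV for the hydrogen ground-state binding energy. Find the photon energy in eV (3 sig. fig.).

115 eV

The Bohr energies scale as Z², so for Z = 3: E_n = −122.4/n² eV.
E_4 = −122.4/16 = −7.650 eV and E_1 = −122.4/1 = −122.4 eV.
The photon energy is |E_4 − E_1| = 115 eV.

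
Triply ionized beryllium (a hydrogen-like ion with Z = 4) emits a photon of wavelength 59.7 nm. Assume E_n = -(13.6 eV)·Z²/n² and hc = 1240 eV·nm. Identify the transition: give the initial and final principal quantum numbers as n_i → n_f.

The photon energy is ΔE = hc/λ = 1240 / 59.7 = 20.77 eV.
With Z = 4, ΔE = 217.6 × (1/n_f² − 1/n_i²), so 1/n_f² − 1/n_i² = 0.09545.
Trying n_f = 3 gives 1/n_i² = 0.01566, i.e. n_i ≈ 8; this pair matches.

n_i = 8, n_f = 3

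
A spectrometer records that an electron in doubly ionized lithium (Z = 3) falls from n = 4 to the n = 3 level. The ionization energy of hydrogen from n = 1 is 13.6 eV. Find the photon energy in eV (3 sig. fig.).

The Bohr energies scale as Z², so for Z = 3: E_n = −122.4/n² eV.
E_4 = −122.4/16 = −7.650 eV and E_3 = −122.4/9 = −13.60 eV.
The photon energy is |E_4 − E_3| = 5.95 eV.

5.95 eV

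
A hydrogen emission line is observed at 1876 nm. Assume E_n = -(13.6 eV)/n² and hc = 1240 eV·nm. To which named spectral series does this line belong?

ΔE = 1240/1876 = 0.6610 eV.
This matches 13.6 × (1/3² − 1/4²), so n_f = 3: the Paschen series.

Paschen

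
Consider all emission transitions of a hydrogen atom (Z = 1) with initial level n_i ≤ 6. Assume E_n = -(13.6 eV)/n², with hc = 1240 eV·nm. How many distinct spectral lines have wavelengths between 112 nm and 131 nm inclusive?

1

Enumerate all n_i → n_f pairs with 1 ≤ n_f < n_i ≤ 6 and compute λ = 1240 / [13.6·1·(1/n_f² − 1/n_i²)].
Lines falling in [112, 131] nm: 2→1 (121.6 nm).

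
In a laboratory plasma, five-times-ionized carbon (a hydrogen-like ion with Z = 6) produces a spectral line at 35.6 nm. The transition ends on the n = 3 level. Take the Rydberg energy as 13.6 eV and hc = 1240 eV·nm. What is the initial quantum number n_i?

n_i = 5

The photon energy is ΔE = hc/λ = 1240 / 35.6 = 34.83 eV.
With Z = 6, ΔE = 489.6 × (1/n_f² − 1/n_i²), so 1/n_f² − 1/n_i² = 0.07114.
With n_f = 3: 1/n_i² = 1/9 − 0.07114 = 0.03997, so n_i ≈ 5.00.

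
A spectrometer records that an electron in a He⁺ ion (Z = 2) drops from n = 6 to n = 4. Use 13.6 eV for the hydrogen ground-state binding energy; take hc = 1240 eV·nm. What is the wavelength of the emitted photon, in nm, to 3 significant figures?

656 nm

For Z = 2 the level energies scale as Z², so the effective Rydberg energy is 13.6 × 4 = 54.40 eV.
ΔE = 54.40 × (1/4² − 1/6²) = 54.40 × 0.03472 = 1.889 eV.
λ = hc/ΔE = 1240 / 1.889 = 656 nm.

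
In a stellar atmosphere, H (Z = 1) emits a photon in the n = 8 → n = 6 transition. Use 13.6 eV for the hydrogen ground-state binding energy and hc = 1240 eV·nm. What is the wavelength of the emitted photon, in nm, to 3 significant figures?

ΔE = 13.60 × (1/6² − 1/8²) = 13.60 × 0.01215 = 0.1653 eV.
λ = hc/ΔE = 1240 / 0.1653 = 7500 nm.

7500 nm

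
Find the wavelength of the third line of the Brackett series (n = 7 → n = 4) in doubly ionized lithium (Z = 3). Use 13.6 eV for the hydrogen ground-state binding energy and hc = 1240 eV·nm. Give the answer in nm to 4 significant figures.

The Brackett series terminates on n_f = 4; the third line has n_i = 4+3 = 7.
ΔE = 122.4 × (1/4² − 1/7²) = 5.152 eV.
λ = 1240 / 5.152 = 240.7 nm.

240.7 nm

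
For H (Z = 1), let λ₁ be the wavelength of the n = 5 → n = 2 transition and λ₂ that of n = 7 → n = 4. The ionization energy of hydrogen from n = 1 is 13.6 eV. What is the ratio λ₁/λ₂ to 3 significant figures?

λ ∝ 1/ΔE ∝ 1/(1/n_f² − 1/n_i²), and the Z² and hc factors cancel in the ratio.
λ₁/λ₂ = (1/4² − 1/7²)/(1/2² − 1/5²) = 0.04209/0.2100 = 0.200.

0.200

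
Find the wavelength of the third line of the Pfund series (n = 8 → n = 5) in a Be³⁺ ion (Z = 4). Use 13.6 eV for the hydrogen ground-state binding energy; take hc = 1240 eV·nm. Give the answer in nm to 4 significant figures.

The Pfund series terminates on n_f = 5; the third line has n_i = 5+3 = 8.
ΔE = 217.6 × (1/5² − 1/8²) = 5.304 eV.
λ = 1240 / 5.304 = 233.8 nm.

233.8 nm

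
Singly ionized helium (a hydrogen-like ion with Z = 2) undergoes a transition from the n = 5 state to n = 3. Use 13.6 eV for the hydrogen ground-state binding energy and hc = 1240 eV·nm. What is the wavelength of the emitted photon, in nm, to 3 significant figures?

321 nm

For Z = 2 the level energies scale as Z², so the effective Rydberg energy is 13.6 × 4 = 54.40 eV.
ΔE = 54.40 × (1/3² − 1/5²) = 54.40 × 0.07111 = 3.868 eV.
λ = hc/ΔE = 1240 / 3.868 = 321 nm.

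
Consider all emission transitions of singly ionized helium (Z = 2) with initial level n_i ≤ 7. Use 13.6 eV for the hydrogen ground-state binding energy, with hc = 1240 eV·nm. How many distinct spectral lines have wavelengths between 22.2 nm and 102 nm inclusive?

7

Enumerate all n_i → n_f pairs with 1 ≤ n_f < n_i ≤ 7 and compute λ = 1240 / [13.6·4·(1/n_f² − 1/n_i²)].
Lines falling in [22.2, 102] nm: 7→1 (23.27 nm), 6→1 (23.45 nm), 5→1 (23.74 nm), 4→1 (24.31 nm), 3→1 (25.64 nm), 2→1 (30.39 nm), 7→2 (99.28 nm).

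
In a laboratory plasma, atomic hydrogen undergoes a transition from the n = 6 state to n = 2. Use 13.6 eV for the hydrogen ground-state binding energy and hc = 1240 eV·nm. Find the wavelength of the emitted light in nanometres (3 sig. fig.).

ΔE = 13.60 × (1/2² − 1/6²) = 13.60 × 0.2222 = 3.022 eV.
λ = hc/ΔE = 1240 / 3.022 = 410 nm.

410 nm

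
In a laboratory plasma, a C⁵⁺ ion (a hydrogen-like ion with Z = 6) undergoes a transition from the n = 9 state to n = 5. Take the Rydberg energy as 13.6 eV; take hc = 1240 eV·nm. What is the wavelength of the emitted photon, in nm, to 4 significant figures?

91.58 nm

For Z = 6 the level energies scale as Z², so the effective Rydberg energy is 13.6 × 36 = 489.6 eV.
ΔE = 489.6 × (1/5² − 1/9²) = 489.6 × 0.02765 = 13.54 eV.
λ = hc/ΔE = 1240 / 13.54 = 91.58 nm.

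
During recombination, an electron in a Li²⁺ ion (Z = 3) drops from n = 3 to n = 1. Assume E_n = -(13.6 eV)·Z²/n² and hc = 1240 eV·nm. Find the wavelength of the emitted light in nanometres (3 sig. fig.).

For Z = 3 the level energies scale as Z², so the effective Rydberg energy is 13.6 × 9 = 122.4 eV.
ΔE = 122.4 × (1/1² − 1/3²) = 122.4 × 0.8889 = 108.8 eV.
λ = hc/ΔE = 1240 / 108.8 = 11.4 nm.

11.4 nm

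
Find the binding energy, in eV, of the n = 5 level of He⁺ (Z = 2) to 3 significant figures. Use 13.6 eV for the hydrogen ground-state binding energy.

E_n = −13.6 Z²/n² = −54.40/n² eV for Z = 2.
E_5 = −54.40/25 = −2.18 eV, so ionization (to E = 0) requires 2.18 eV.

2.18 eV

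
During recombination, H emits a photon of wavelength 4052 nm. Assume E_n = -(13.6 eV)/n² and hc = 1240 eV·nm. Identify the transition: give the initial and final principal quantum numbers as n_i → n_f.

n_i = 5, n_f = 4

The photon energy is ΔE = hc/λ = 1240 / 4052 = 0.3060 eV.
With Z = 1, ΔE = 13.60 × (1/n_f² − 1/n_i²), so 1/n_f² − 1/n_i² = 0.02250.
Trying n_f = 4 gives 1/n_i² = 0.04000, i.e. n_i ≈ 5; this pair matches.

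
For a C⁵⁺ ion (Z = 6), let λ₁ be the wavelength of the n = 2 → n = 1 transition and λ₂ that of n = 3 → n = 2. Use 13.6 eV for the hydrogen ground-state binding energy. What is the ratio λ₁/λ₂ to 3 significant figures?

λ ∝ 1/ΔE ∝ 1/(1/n_f² − 1/n_i²), and the Z² and hc factors cancel in the ratio.
λ₁/λ₂ = (1/2² − 1/3²)/(1/1² − 1/2²) = 0.1389/0.7500 = 0.185.

0.185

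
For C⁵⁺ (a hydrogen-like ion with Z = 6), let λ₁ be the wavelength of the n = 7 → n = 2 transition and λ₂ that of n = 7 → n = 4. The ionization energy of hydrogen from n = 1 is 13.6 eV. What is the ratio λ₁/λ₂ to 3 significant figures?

0.183

λ ∝ 1/ΔE ∝ 1/(1/n_f² − 1/n_i²), and the Z² and hc factors cancel in the ratio.
λ₁/λ₂ = (1/4² − 1/7²)/(1/2² − 1/7²) = 0.04209/0.2296 = 0.183.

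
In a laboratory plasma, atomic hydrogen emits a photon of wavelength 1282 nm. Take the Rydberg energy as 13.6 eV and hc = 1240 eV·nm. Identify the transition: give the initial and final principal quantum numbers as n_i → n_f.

The photon energy is ΔE = hc/λ = 1240 / 1282 = 0.9672 eV.
With Z = 1, ΔE = 13.60 × (1/n_f² − 1/n_i²), so 1/n_f² − 1/n_i² = 0.07112.
Trying n_f = 3 gives 1/n_i² = 0.03999, i.e. n_i ≈ 5; this pair matches.

n_i = 5, n_f = 3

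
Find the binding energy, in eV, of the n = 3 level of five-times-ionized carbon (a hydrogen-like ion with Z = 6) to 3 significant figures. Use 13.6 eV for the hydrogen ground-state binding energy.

54.4 eV

E_n = −13.6 Z²/n² = −489.6/n² eV for Z = 6.
E_3 = −489.6/9 = −54.4 eV, so ionization (to E = 0) requires 54.4 eV.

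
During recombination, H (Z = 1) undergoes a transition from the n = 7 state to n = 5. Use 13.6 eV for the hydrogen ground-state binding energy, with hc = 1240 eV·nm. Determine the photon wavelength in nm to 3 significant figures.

4650 nm

ΔE = 13.60 × (1/5² − 1/7²) = 13.60 × 0.01959 = 0.2664 eV.
λ = hc/ΔE = 1240 / 0.2664 = 4650 nm.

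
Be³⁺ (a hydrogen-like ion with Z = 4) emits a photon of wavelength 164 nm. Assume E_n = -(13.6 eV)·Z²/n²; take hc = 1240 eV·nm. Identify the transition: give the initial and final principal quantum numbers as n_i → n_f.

n_i = 6, n_f = 4

The photon energy is ΔE = hc/λ = 1240 / 164 = 7.561 eV.
With Z = 4, ΔE = 217.6 × (1/n_f² − 1/n_i²), so 1/n_f² − 1/n_i² = 0.03475.
Trying n_f = 4 gives 1/n_i² = 0.02775, i.e. n_i ≈ 6; this pair matches.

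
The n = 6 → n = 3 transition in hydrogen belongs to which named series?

Paschen

The series is set by the lower level: n_f = 3 is the Paschen series.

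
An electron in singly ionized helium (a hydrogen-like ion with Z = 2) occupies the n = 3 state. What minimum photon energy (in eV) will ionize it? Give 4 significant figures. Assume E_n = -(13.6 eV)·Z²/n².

E_n = −13.6 Z²/n² = −54.40/n² eV for Z = 2.
E_3 = −54.40/9 = −6.044 eV, so ionization (to E = 0) requires 6.044 eV.

6.044 eV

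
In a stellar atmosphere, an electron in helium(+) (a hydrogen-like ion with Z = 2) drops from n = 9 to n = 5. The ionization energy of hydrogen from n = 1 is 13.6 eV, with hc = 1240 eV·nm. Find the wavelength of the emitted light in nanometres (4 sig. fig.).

824.3 nm

For Z = 2 the level energies scale as Z², so the effective Rydberg energy is 13.6 × 4 = 54.40 eV.
ΔE = 54.40 × (1/5² − 1/9²) = 54.40 × 0.02765 = 1.504 eV.
λ = hc/ΔE = 1240 / 1.504 = 824.3 nm.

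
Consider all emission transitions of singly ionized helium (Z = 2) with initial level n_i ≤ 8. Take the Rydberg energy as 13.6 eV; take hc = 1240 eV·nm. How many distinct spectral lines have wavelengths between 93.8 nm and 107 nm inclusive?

3

Enumerate all n_i → n_f pairs with 1 ≤ n_f < n_i ≤ 8 and compute λ = 1240 / [13.6·4·(1/n_f² − 1/n_i²)].
Lines falling in [93.8, 107] nm: 8→2 (97.25 nm), 7→2 (99.28 nm), 6→2 (102.6 nm).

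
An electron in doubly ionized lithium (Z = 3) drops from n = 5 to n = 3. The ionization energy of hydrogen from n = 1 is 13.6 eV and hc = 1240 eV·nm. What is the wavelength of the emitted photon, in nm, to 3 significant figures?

142 nm

For Z = 3 the level energies scale as Z², so the effective Rydberg energy is 13.6 × 9 = 122.4 eV.
ΔE = 122.4 × (1/3² − 1/5²) = 122.4 × 0.07111 = 8.704 eV.
λ = hc/ΔE = 1240 / 8.704 = 142 nm.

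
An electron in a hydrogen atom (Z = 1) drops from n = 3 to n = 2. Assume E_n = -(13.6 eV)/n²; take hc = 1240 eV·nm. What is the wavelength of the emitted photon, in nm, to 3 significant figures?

656 nm

ΔE = 13.60 × (1/2² − 1/3²) = 13.60 × 0.1389 = 1.889 eV.
λ = hc/ΔE = 1240 / 1.889 = 656 nm.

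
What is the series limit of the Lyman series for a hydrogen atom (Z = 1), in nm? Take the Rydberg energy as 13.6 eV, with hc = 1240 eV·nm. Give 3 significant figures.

91.2 nm

The Lyman series has lower level n_f = 1; the series limit corresponds to n_i → ∞.
ΔE_max = 13.6 × 1 / 1² = 13.60 eV.
λ_min = 1240 / 13.60 = 91.2 nm.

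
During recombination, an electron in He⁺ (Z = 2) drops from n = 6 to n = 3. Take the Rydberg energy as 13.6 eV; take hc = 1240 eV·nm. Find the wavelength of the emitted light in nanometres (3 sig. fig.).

274 nm

For Z = 2 the level energies scale as Z², so the effective Rydberg energy is 13.6 × 4 = 54.40 eV.
ΔE = 54.40 × (1/3² − 1/6²) = 54.40 × 0.08333 = 4.533 eV.
λ = hc/ΔE = 1240 / 4.533 = 274 nm.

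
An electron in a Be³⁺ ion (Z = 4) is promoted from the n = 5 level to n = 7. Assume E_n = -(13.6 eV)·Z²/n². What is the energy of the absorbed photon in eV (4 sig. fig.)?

The Bohr energies scale as Z², so for Z = 4: E_n = −217.6/n² eV.
E_7 = −217.6/49 = −4.441 eV and E_5 = −217.6/25 = −8.704 eV.
The photon energy is |E_7 − E_5| = 4.263 eV.

4.263 eV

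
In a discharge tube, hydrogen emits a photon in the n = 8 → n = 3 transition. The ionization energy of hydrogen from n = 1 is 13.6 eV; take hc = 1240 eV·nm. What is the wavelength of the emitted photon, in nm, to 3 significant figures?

955 nm

ΔE = 13.60 × (1/3² − 1/8²) = 13.60 × 0.09549 = 1.299 eV.
λ = hc/ΔE = 1240 / 1.299 = 955 nm.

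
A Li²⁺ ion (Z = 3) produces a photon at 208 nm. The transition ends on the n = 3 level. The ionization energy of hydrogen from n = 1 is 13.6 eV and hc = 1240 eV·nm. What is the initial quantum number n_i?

n_i = 4

The photon energy is ΔE = hc/λ = 1240 / 208 = 5.962 eV.
With Z = 3, ΔE = 122.4 × (1/n_f² − 1/n_i²), so 1/n_f² − 1/n_i² = 0.04871.
With n_f = 3: 1/n_i² = 1/9 − 0.04871 = 0.06241, so n_i ≈ 4.00.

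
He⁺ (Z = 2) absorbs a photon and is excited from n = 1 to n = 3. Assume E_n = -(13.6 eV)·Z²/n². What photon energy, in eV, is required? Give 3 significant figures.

48.4 eV

The Bohr energies scale as Z², so for Z = 2: E_n = −54.40/n² eV.
E_3 = −54.40/9 = −6.044 eV and E_1 = −54.40/1 = −54.40 eV.
The photon energy is |E_3 − E_1| = 48.4 eV.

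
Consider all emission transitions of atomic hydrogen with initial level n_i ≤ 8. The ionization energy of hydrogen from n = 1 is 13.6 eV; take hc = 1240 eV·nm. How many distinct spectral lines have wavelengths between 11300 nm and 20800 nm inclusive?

Enumerate all n_i → n_f pairs with 1 ≤ n_f < n_i ≤ 8 and compute λ = 1240 / [13.6·1·(1/n_f² − 1/n_i²)].
Lines falling in [11300, 20800] nm: 7→6 (12370 nm), 8→7 (19060 nm).

2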